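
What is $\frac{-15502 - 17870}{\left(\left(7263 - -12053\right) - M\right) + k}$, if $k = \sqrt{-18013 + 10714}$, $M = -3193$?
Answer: $- \frac{20865843}{14073955} + \frac{2781 i \sqrt{811}}{14073955} \approx -1.4826 + 0.0056272 i$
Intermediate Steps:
$k = 3 i \sqrt{811}$ ($k = \sqrt{-7299} = 3 i \sqrt{811} \approx 85.434 i$)
$\frac{-15502 - 17870}{\left(\left(7263 - -12053\right) - M\right) + k} = \frac{-15502 - 17870}{\left(\left(7263 - -12053\right) - -3193\right) + 3 i \sqrt{811}} = - \frac{33372}{\left(\left(7263 + 12053\right) + 3193\right) + 3 i \sqrt{811}} = - \frac{33372}{\left(19316 + 3193\right) + 3 i \sqrt{811}} = - \frac{33372}{22509 + 3 i \sqrt{811}}$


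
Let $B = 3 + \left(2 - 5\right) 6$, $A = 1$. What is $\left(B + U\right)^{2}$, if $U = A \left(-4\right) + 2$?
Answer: $289$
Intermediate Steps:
$U = -2$ ($U = 1 \left(-4\right) + 2 = -4 + 2 = -2$)
$B = -15$ ($B = 3 - 18 = -15$)
$\left(B + U\right)^{2} = \left(-15 - 2\right)^{2} = \left(-17\right)^{2} = 289$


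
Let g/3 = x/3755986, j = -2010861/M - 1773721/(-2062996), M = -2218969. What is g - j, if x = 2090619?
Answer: -63593220740120687/661302611484744164 ≈ -0.096164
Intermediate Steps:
j = 8084230113205/4577724171124 (j = -2010861/(-2218969) - 1773721/(-2062996) = -2010861*(-1/2218969) - 1773721*(-1/2062996) = 2010861/2218969 + 1773721/2062996 = 8084230113205/4577724171124 ≈ 1.7660)
g = 6271857/3755986 (g = 3*(2090619/3755986) = 6271857/3755986 ≈ 1.6698)
g - j = 6271857/3755986 - 1*8084230113205/4577724171124 = 6271857/3755986 - 8084230113205/4577724171124 = -63593220740120687/661302611484744164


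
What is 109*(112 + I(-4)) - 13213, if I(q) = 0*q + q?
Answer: -1441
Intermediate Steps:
I(q) = q (I(q) = 0 + q = q)
109*(112 + I(-4)) - 13213 = 109*(112 - 4) - 13213 = 109*108 - 13213 = 11772 - 13213 = -1441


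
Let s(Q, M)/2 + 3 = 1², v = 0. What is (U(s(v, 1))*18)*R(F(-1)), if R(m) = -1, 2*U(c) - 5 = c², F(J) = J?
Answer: -189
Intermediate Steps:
s(Q, M) = -4 (s(Q, M) = -6 + 2*1² = -6 + 2*1 = -6 + 2 = -4)
U(c) = 5/2 + c²/2
(U(s(v, 1))*18)*R(F(-1)) = ((5/2 + (½)*(-4)²)*18)*(-1) = ((5/2 + (½)*16)*18)*(-1) = ((5/2 + 8)*18)*(-1) = ((21/2)*18)*(-1) = 189*(-1) = -189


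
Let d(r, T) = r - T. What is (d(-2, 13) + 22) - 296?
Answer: -289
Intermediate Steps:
(d(-2, 13) + 22) - 296 = ((-2 - 1*13) + 22) - 296 = ((-2 - 13) + 22) - 296 = (-15 + 22) - 296 = 7 - 296 = -289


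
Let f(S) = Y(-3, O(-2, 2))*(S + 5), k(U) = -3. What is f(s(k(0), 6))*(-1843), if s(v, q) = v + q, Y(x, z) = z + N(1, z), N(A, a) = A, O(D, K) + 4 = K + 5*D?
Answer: 162184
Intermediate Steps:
O(D, K) = -4 + K + 5*D (O(D, K) = -4 + (K + 5*D) = -4 + K + 5*D)
Y(x, z) = 1 + z (Y(x, z) = z + 1 = 1 + z)
s(v, q) = q + v
f(S) = -55 - 11*S (f(S) = (1 + (-4 + 2 + 5*(-2)))*(S + 5) = (1 + (-4 + 2 - 10))*(5 + S) = (1 - 12)*(5 + S) = -11*(5 + S) = -55 - 11*S)
f(s(k(0), 6))*(-1843) = (-55 - 11*(6 - 3))*(-1843) = (-55 - 11*3)*(-1843) = (-55 - 33)*(-1843) = -88*(-1843) = 162184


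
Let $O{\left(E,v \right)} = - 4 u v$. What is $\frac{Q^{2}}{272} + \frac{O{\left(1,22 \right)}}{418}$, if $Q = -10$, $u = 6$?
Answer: $- \frac{1157}{1292} \approx -0.89551$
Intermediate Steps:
$O{\left(E,v \right)} = - 24 v$ ($O{\left(E,v \right)} = \left(-4\right) 6 v = - 24 v$)
$\frac{Q^{2}}{272} + \frac{O{\left(1,22 \right)}}{418} = \frac{\left(-10\right)^{2}}{272} + \frac{\left(-24\right) 22}{418} = 100 \cdot \frac{1}{272} - \frac{24}{19} = \frac{25}{68} - \frac{24}{19} = - \frac{1157}{1292}$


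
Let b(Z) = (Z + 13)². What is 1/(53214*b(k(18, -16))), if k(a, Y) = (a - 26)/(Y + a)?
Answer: 1/4310334 ≈ 2.3200e-7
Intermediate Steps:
k(a, Y) = (-26 + a)/(Y + a)
b(Z) = (13 + Z)²
1/(53214*b(k(18, -16))) = 1/(53214*((13 + (-26 + 18)/(-16 + 18))²)) = 1/(53214*((13 - 8/2)²)) = 1/(53214*((13 + (½)*(-8))²)) = 1/(53214*((13 - 4)²)) = 1/(53214*(9²)) = (1/53214)/81 = (1/53214)*(1/81) = 1/4310334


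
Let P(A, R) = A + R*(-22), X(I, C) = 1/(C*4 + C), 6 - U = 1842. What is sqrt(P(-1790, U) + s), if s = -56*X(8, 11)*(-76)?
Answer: 3*sqrt(13000570)/55 ≈ 196.67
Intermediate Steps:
U = -1836 (U = 6 - 1*1842 = 6 - 1842 = -1836)
X(I, C) = 1/(5*C) (X(I, C) = 1/(4*C + C) = 1/(5*C))
P(A, R) = A - 22*R
s = 4256/55 (s = -56/(5*11)*(-76) = -56*1/55*(-76) = -56/55*(-76) = 4256/55 ≈ 77.382)
sqrt(P(-1790, U) + s) = sqrt((-1790 - 22*(-1836)) + 4256/55) = sqrt((-1790 + 40392) + 4256/55) = sqrt(38602 + 4256/55) = sqrt(2127366/55) = 3*sqrt(13000570)/55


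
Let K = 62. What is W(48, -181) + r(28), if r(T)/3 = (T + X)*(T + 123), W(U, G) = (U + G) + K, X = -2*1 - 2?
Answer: 10801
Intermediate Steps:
X = -4 (X = -2 - 2 = -4)
W(U, G) = 62 + G + U (W(U, G) = (U + G) + 62 = (G + U) + 62 = 62 + G + U)
r(T) = 3*(-4 + T)*(123 + T) (r(T) = 3*((T - 4)*(T + 123)) = 3*((-4 + T)*(123 + T)) = 3*(-4 + T)*(123 + T))
W(48, -181) + r(28) = (62 - 181 + 48) + (-1476 + 3*28² + 357*28) = -71 + (-1476 + 3*784 + 9996) = -71 + (-1476 + 2352 + 9996) = -71 + 10872 = 10801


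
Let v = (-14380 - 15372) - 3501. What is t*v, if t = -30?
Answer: 997590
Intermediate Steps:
v = -33253 (v = -29752 - 3501 = -33253)
t*v = -30*(-33253) = 997590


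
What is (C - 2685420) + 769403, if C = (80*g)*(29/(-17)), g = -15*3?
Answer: -32467889/17 ≈ -1.9099e+6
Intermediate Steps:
g = -45
C = 104400/17 (C = (80*(-45))*(29/(-17)) = -104400*(-1)/17 = -3600*(-29/17) = 104400/17 ≈ 6141.2)
(C - 2685420) + 769403 = (104400/17 - 2685420) + 769403 = -45547740/17 + 769403 = -32467889/17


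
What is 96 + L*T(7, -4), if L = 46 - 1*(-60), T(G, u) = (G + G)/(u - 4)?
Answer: -179/2 ≈ -89.500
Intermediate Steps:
T(G, u) = 2*G/(-4 + u) (T(G, u) = (2*G)/(-4 + u) = 2*G/(-4 + u))
L = 106 (L = 46 + 60 = 106)
96 + L*T(7, -4) = 96 + 106*(2*7/(-4 - 4)) = 96 + 106*(2*7/(-8)) = 96 + 106*(2*7*(-⅛)) = 96 + 106*(-7/4) = 96 - 371/2 = -179/2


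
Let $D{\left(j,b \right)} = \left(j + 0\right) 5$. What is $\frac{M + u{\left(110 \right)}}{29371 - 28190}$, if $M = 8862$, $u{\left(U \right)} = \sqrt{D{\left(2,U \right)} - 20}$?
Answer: $\frac{8862}{1181} + \frac{i \sqrt{10}}{1181} \approx 7.5038 + 0.0026776 i$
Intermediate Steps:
$D{\left(j,b \right)} = 5 j$ ($D{\left(j,b \right)} = j 5 = 5 j$)
$u{\left(U \right)} = i \sqrt{10}$ ($u{\left(U \right)} = \sqrt{5 \cdot 2 - 20} = \sqrt{10 - 20} = \sqrt{-10} = i \sqrt{10}$)
$\frac{M + u{\left(110 \right)}}{29371 - 28190} = \frac{8862 + i \sqrt{10}}{29371 - 28190} = \frac{8862 + i \sqrt{10}}{1181} = \left(8862 + i \sqrt{10}\right) \frac{1}{1181} = \frac{8862}{1181} + \frac{i \sqrt{10}}{1181}$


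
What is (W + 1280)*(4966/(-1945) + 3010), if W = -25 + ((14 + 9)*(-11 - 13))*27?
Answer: -79839607116/1945 ≈ -4.1049e+7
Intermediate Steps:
W = -14929 (W = -25 + (23*(-24))*27 = -25 - 552*27 = -25 - 14904 = -14929)
(W + 1280)*(4966/(-1945) + 3010) = (-14929 + 1280)*(4966/(-1945) + 3010) = -13649*(4966*(-1/1945) + 3010) = -13649*(-4966/1945 + 3010) = -13649*5849484/1945 = -79839607116/1945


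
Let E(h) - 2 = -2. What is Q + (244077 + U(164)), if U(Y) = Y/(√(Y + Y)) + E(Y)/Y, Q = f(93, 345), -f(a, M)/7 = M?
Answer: 241662 + √82 ≈ 2.4167e+5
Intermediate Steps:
f(a, M) = -7*M
Q = -2415 (Q = -7*345 = -2415)
E(h) = 0 (E(h) = 2 - 2 = 0)
U(Y) = √2*√Y/2 (U(Y) = Y/(√(Y + Y)) + 0/Y = Y/(√(2*Y)) + 0 = Y/((√2*√Y)) + 0 = Y*(√2/(2*√Y)) + 0 = √2*√Y/2 + 0 = √2*√Y/2)
Q + (244077 + U(164)) = -2415 + (244077 + √2*√164/2) = -2415 + (244077 + √2*(2*√41)/2) = -2415 + (244077 + √82) = 241662 + √82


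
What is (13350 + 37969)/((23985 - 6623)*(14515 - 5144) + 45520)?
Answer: 51319/162744822 ≈ 0.00031533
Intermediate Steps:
(13350 + 37969)/((23985 - 6623)*(14515 - 5144) + 45520) = 51319/(17362*9371 + 45520) = 51319/(162699302 + 45520) = 51319/162744822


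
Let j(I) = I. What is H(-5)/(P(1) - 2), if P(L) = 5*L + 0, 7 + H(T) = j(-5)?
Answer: -4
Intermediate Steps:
H(T) = -12 (H(T) = -7 - 5 = -12)
P(L) = 5*L
H(-5)/(P(1) - 2) = -12/(5*1 - 2) = -12/(5 - 2) = -12/3 = (⅓)*(-12) = -4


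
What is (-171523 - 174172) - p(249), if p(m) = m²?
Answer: -407696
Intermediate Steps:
(-171523 - 174172) - p(249) = (-171523 - 174172) - 1*249² = -345695 - 1*62001 = -345695 - 62001 = -407696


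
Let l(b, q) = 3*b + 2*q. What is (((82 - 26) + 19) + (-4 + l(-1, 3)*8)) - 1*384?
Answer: -289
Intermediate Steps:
l(b, q) = 2*q + 3*b
(((82 - 26) + 19) + (-4 + l(-1, 3)*8)) - 1*384 = (((82 - 26) + 19) + (-4 + (2*3 + 3*(-1))*8)) - 1*384 = ((56 + 19) + (-4 + (6 - 3)*8)) - 384 = (75 + (-4 + 3*8)) - 384 = (75 + (-4 + 24)) - 384 = (75 + 20) - 384 = 95 - 384 = -289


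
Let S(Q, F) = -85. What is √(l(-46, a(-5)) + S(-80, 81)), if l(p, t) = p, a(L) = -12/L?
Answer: I*√131 ≈ 11.446*I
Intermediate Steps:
√(l(-46, a(-5)) + S(-80, 81)) = √(-46 - 85) = √(-131) = I*√131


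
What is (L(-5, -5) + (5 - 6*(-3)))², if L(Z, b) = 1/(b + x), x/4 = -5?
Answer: 329476/625 ≈ 527.16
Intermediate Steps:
x = -20 (x = 4*(-5) = -20)
L(Z, b) = 1/(-20 + b) (L(Z, b) = 1/(b - 20) = 1/(-20 + b))
(L(-5, -5) + (5 - 6*(-3)))² = (1/(-20 - 5) + (5 - 6*(-3)))² = (1/(-25) + (5 + 18))² = (-1/25 + 23)² = (574/25)² = 329476/625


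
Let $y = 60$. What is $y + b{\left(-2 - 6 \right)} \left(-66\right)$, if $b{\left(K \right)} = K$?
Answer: $588$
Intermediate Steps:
$y + b{\left(-2 - 6 \right)} \left(-66\right) = 60 + \left(-2 - 6\right) \left(-66\right) = 60 - -528 = 60 + 528 = 588$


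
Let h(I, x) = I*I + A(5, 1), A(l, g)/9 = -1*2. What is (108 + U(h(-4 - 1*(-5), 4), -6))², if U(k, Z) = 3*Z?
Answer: 8100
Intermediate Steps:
A(l, g) = -18 (A(l, g) = 9*(-1*2) = 9*(-2) = -18)
h(I, x) = -18 + I² (h(I, x) = I*I - 18 = I² - 18 = -18 + I²)
(108 + U(h(-4 - 1*(-5), 4), -6))² = (108 + 3*(-6))² = (108 - 18)² = 90² = 8100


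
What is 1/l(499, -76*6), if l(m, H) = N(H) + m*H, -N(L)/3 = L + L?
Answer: -1/224808 ≈ -4.4482e-6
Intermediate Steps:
N(L) = -6*L (N(L) = -3*(L + L) = -6*L)
l(m, H) = -6*H + H*m (l(m, H) = -6*H + m*H = -6*H + H*m)
1/l(499, -76*6) = 1/((-76*6)*(-6 + 499)) = 1/(-456*493) = 1/(-224808) = -1/224808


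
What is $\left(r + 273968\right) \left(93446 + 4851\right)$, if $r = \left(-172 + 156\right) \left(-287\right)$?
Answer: $27381612320$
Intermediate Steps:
$r = 4592$ ($r = \left(-16\right) \left(-287\right) = 4592$)
$\left(r + 273968\right) \left(93446 + 4851\right) = \left(4592 + 273968\right) \left(93446 + 4851\right) = 278560 \cdot 98297 = 27381612320$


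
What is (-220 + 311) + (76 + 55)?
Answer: 222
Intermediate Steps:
(-220 + 311) + (76 + 55) = 91 + 131 = 222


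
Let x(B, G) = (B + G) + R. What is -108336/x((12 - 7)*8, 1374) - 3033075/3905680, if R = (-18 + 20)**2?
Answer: -42742664883/553825424 ≈ -77.177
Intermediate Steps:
R = 4 (R = 2**2 = 4)
x(B, G) = 4 + B + G (x(B, G) = (B + G) + 4 = 4 + B + G)
-108336/x((12 - 7)*8, 1374) - 3033075/3905680 = -108336/(4 + (12 - 7)*8 + 1374) - 3033075/3905680 = -108336/(4 + 5*8 + 1374) - 3033075*1/3905680 = -108336/(4 + 40 + 1374) - 606615/781136 = -108336/1418 - 606615/781136 = -108336*1/1418 - 606615/781136 = -54168/709 - 606615/781136 = -42742664883/553825424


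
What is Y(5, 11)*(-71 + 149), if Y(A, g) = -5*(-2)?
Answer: 780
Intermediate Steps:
Y(A, g) = 10
Y(5, 11)*(-71 + 149) = 10*(-71 + 149) = 10*78 = 780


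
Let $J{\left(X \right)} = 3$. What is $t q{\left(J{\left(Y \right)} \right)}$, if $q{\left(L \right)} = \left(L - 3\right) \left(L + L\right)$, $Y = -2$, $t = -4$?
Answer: $0$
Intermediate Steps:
$q{\left(L \right)} = 2 L \left(-3 + L\right)$ ($q{\left(L \right)} = \left(-3 + L\right) 2 L = 2 L \left(-3 + L\right)$)
$t q{\left(J{\left(Y \right)} \right)} = - 4 \cdot 2 \cdot 3 \left(-3 + 3\right) = - 4 \cdot 2 \cdot 3 \cdot 0 = \left(-4\right) 0 = 0$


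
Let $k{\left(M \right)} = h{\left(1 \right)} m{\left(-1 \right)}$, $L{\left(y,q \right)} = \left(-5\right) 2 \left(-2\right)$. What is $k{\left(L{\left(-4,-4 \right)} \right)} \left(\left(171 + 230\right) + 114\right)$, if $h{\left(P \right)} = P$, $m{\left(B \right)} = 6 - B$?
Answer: $3605$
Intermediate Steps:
$L{\left(y,q \right)} = 20$ ($L{\left(y,q \right)} = \left(-10\right) \left(-2\right) = 20$)
$k{\left(M \right)} = 7$ ($k{\left(M \right)} = 1 \left(6 - -1\right) = 1 \left(6 + 1\right) = 1 \cdot 7 = 7$)
$k{\left(L{\left(-4,-4 \right)} \right)} \left(\left(171 + 230\right) + 114\right) = 7 \left(\left(171 + 230\right) + 114\right) = 7 \left(401 + 114\right) = 7 \cdot 515 = 3605$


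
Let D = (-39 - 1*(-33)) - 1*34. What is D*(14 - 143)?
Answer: 5160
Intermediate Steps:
D = -40 (D = (-39 + 33) - 34 = -6 - 34 = -40)
D*(14 - 143) = -40*(14 - 143) = -40*(-129) = 5160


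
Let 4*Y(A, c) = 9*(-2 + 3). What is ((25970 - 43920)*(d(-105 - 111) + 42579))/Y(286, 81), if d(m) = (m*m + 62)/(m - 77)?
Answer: -892397102200/2637 ≈ -3.3841e+8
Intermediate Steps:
Y(A, c) = 9/4 (Y(A, c) = (9*(-2 + 3))/4 = (9*1)/4 = (1/4)*9 = 9/4)
d(m) = (62 + m**2)/(-77 + m) (d(m) = (m**2 + 62)/(-77 + m) = (62 + m**2)/(-77 + m))
((25970 - 43920)*(d(-105 - 111) + 42579))/Y(286, 81) = ((25970 - 43920)*((62 + (-105 - 111)**2)/(-77 + (-105 - 111)) + 42579))/(9/4) = -17950*((62 + (-216)**2)/(-77 - 216) + 42579)*(4/9) = -17950*((62 + 46656)/(-293) + 42579)*(4/9) = -17950*(-1/293*46718 + 42579)*(4/9) = -17950*(-46718/293 + 42579)*(4/9) = -17950*12428929/293*(4/9) = -223099275550/293*4/9 = -892397102200/2637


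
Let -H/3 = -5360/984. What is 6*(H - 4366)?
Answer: -1070016/41 ≈ -26098.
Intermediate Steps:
H = 670/41 (H = -(-16080)/984 = -3*(-670/123) = 670/41 ≈ 16.341)
6*(H - 4366) = 6*(670/41 - 4366) = 6*(-178336/41) = -1070016/41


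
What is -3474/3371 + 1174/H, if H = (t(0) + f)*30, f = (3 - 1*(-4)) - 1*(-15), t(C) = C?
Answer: 832357/1112430 ≈ 0.74823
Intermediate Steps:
f = 22 (f = (3 + 4) + 15 = 7 + 15 = 22)
H = 660 (H = (0 + 22)*30 = 22*30 = 660)
-3474/3371 + 1174/H = -3474/3371 + 1174/660 = -3474*1/3371 + 1174*(1/660) = -3474/3371 + 587/330 = 832357/1112430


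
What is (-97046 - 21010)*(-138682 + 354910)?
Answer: -25527012768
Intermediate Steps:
(-97046 - 21010)*(-138682 + 354910) = -118056*216228 = -25527012768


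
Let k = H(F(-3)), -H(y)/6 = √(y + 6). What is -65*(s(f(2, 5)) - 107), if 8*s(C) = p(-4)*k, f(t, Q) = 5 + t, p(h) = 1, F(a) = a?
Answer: 6955 + 195*√3/4 ≈ 7039.4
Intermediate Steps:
H(y) = -6*√(6 + y) (H(y) = -6*√(y + 6) = -6*√(6 + y))
k = -6*√3 (k = -6*√(6 - 3) = -6*√3 ≈ -10.392)
s(C) = -3*√3/4 (s(C) = (1*(-6*√3))/8 = (-6*√3)/8 = -3*√3/4)
-65*(s(f(2, 5)) - 107) = -65*(-3*√3/4 - 107) = -65*(-107 - 3*√3/4) = 6955 + 195*√3/4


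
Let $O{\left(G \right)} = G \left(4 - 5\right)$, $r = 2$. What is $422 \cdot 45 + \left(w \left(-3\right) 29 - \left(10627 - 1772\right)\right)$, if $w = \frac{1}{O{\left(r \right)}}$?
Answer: $\frac{20357}{2} \approx 10179.0$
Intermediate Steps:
$O{\left(G \right)} = - G$ ($O{\left(G \right)} = G \left(4 - 5\right) = G \left(-1\right) = - G$)
$w = - \frac{1}{2}$ ($w = \frac{1}{\left(-1\right) 2} = \frac{1}{-2} = - \frac{1}{2} \approx -0.5$)
$422 \cdot 45 + \left(w \left(-3\right) 29 - \left(10627 - 1772\right)\right) = 422 \cdot 45 + \left(\left(- \frac{1}{2}\right) \left(-3\right) 29 - \left(10627 - 1772\right)\right) = 18990 + \left(\frac{3}{2} \cdot 29 - 8855\right) = 18990 + \left(\frac{87}{2} - 8855\right) = 18990 - \frac{17623}{2} = \frac{20357}{2}$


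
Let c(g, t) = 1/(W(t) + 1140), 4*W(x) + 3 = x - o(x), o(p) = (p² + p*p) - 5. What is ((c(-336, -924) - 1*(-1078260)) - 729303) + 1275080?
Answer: 1383609690407/851957 ≈ 1.6240e+6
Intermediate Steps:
o(p) = -5 + 2*p² (o(p) = (p² + p²) - 5 = 2*p² - 5 = -5 + 2*p²)
W(x) = ½ - x²/2 + x/4 (W(x) = -¾ + (x - (-5 + 2*x²))/4 = -¾ + (x + (5 - 2*x²))/4 = -¾ + (5 + x - 2*x²)/4 = -¾ + (5/4 - x²/2 + x/4) = ½ - x²/2 + x/4)
c(g, t) = 1/(2281/2 - t²/2 + t/4) (c(g, t) = 1/((½ - t²/2 + t/4) + 1140) = 1/(2281/2 - t²/2 + t/4))
((c(-336, -924) - 1*(-1078260)) - 729303) + 1275080 = ((4/(4562 - 924 - 2*(-924)²) - 1*(-1078260)) - 729303) + 1275080 = ((4/(4562 - 924 - 2*853776) + 1078260) - 729303) + 1275080 = ((4/(4562 - 924 - 1707552) + 1078260) - 729303) + 1275080 = ((4/(-1703914) + 1078260) - 729303) + 1275080 = ((4*(-1/1703914) + 1078260) - 729303) + 1275080 = ((-2/851957 + 1078260) - 729303) + 1275080 = (918631154818/851957 - 729303) + 1275080 = 297296358847/851957 + 1275080 = 1383609690407/851957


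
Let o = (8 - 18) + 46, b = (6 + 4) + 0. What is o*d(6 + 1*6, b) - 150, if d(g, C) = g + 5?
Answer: 462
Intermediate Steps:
b = 10 (b = 10 + 0 = 10)
o = 36 (o = -10 + 46 = 36)
d(g, C) = 5 + g
o*d(6 + 1*6, b) - 150 = 36*(5 + (6 + 1*6)) - 150 = 36*(5 + (6 + 6)) - 150 = 36*(5 + 12) - 150 = 36*17 - 150 = 612 - 150 = 462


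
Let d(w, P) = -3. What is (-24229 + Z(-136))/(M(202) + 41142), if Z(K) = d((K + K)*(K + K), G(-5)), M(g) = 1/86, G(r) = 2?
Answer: -2083952/3538213 ≈ -0.58898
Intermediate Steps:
M(g) = 1/86
Z(K) = -3
(-24229 + Z(-136))/(M(202) + 41142) = (-24229 - 3)/(1/86 + 41142) = -24232/3538213/86 = -24232*86/3538213 = -2083952/3538213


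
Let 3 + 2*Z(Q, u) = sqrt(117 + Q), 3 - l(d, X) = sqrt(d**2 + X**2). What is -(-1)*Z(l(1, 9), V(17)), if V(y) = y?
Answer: -3/2 + sqrt(120 - sqrt(82))/2 ≈ 3.7665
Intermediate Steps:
l(d, X) = 3 - sqrt(X**2 + d**2) (l(d, X) = 3 - sqrt(d**2 + X**2) = 3 - sqrt(X**2 + d**2))
Z(Q, u) = -3/2 + sqrt(117 + Q)/2
-(-1)*Z(l(1, 9), V(17)) = -(-1)*(-3/2 + sqrt(117 + (3 - sqrt(9**2 + 1**2)))/2) = -(-1)*(-3/2 + sqrt(117 + (3 - sqrt(81 + 1)))/2) = -(-1)*(-3/2 + sqrt(117 + (3 - sqrt(82)))/2) = -(-1)*(-3/2 + sqrt(120 - sqrt(82))/2) = -(3/2 - sqrt(120 - sqrt(82))/2) = -3/2 + sqrt(120 - sqrt(82))/2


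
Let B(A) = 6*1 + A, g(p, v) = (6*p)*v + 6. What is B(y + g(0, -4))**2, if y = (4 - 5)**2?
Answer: 169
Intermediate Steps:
g(p, v) = 6 + 6*p*v (g(p, v) = 6*p*v + 6 = 6 + 6*p*v)
y = 1 (y = (-1)**2 = 1)
B(A) = 6 + A
B(y + g(0, -4))**2 = (6 + (1 + (6 + 6*0*(-4))))**2 = (6 + (1 + (6 + 0)))**2 = (6 + (1 + 6))**2 = (6 + 7)**2 = 13**2 = 169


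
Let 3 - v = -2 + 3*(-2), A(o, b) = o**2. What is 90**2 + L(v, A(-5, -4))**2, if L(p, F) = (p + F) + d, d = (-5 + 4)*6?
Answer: 9000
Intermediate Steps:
d = -6 (d = -1*6 = -6)
v = 11 (v = 3 - (-2 + 3*(-2)) = 3 - (-2 - 6) = 3 - 1*(-8) = 3 + 8 = 11)
L(p, F) = -6 + F + p (L(p, F) = (p + F) - 6 = (F + p) - 6 = -6 + F + p)
90**2 + L(v, A(-5, -4))**2 = 90**2 + (-6 + (-5)**2 + 11)**2 = 8100 + (-6 + 25 + 11)**2 = 8100 + 30**2 = 8100 + 900 = 9000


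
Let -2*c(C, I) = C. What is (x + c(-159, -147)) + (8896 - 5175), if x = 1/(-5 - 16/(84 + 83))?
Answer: 6468117/1702 ≈ 3800.3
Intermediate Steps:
c(C, I) = -C/2
x = -167/851 (x = 1/(-5 - 16/167) = 1/(-851/167) = -167/851 ≈ -0.19624)
(x + c(-159, -147)) + (8896 - 5175) = (-167/851 - ½*(-159)) + (8896 - 5175) = (-167/851 + 159/2) + 3721 = 134975/1702 + 3721 = 6468117/1702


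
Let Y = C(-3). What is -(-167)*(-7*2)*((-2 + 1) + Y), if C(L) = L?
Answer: 9352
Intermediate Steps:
Y = -3
-(-167)*(-7*2)*((-2 + 1) + Y) = -(-167)*(-7*2)*((-2 + 1) - 3) = -(-167)*(-14*(-1 - 3)) = -(-167)*(-14*(-4)) = -(-167)*56 = -167*(-56) = 9352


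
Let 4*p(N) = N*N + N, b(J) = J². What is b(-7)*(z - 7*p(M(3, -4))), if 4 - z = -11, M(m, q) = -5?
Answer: -980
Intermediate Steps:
p(N) = N/4 + N²/4 (p(N) = (N*N + N)/4 = (N² + N)/4 = (N + N²)/4 = N/4 + N²/4)
z = 15 (z = 4 - 1*(-11) = 4 + 11 = 15)
b(-7)*(z - 7*p(M(3, -4))) = (-7)²*(15 - 7*(-5)*(1 - 5)/4) = 49*(15 - 7*(-5)*(-4)/4) = 49*(15 - 7*5) = 49*(15 - 35) = 49*(-20) = -980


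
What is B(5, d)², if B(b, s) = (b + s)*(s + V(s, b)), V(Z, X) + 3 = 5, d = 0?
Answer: 100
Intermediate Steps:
V(Z, X) = 2 (V(Z, X) = -3 + 5 = 2)
B(b, s) = (2 + s)*(b + s) (B(b, s) = (b + s)*(s + 2) = (b + s)*(2 + s) = (2 + s)*(b + s))
B(5, d)² = (0² + 2*5 + 2*0 + 5*0)² = (0 + 10 + 0 + 0)² = 10² = 100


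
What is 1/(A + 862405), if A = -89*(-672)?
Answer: 1/922213 ≈ 1.0843e-6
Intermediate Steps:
A = 59808
1/(A + 862405) = 1/(59808 + 862405) = 1/922213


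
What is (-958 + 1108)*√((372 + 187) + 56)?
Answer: 150*√615 ≈ 3719.9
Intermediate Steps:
(-958 + 1108)*√((372 + 187) + 56) = 150*√(559 + 56) = 150*√615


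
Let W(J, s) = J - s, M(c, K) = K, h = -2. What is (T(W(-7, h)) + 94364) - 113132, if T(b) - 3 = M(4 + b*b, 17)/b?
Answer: -93842/5 ≈ -18768.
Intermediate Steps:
T(b) = 3 + 17/b
(T(W(-7, h)) + 94364) - 113132 = ((3 + 17/(-7 - 1*(-2))) + 94364) - 113132 = ((3 + 17/(-7 + 2)) + 94364) - 113132 = ((3 + 17/(-5)) + 94364) - 113132 = ((3 + 17*(-1/5)) + 94364) - 113132 = ((3 - 17/5) + 94364) - 113132 = (-2/5 + 94364) - 113132 = 471818/5 - 113132 = -93842/5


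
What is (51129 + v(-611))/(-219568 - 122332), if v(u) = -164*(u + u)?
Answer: -19349/26300 ≈ -0.73570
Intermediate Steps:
v(u) = -328*u
(51129 + v(-611))/(-219568 - 122332) = (51129 - 328*(-611))/(-219568 - 122332) = (51129 + 200408)/(-341900) = 251537*(-1/341900) = -19349/26300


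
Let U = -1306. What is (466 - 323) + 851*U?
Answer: -1111263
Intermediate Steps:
(466 - 323) + 851*U = (466 - 323) + 851*(-1306) = 143 - 1111406 = -1111263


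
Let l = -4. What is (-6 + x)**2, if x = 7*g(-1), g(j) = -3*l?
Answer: 6084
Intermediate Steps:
g(j) = 12 (g(j) = -3*(-4) = 12)
x = 84 (x = 7*12 = 84)
(-6 + x)**2 = (-6 + 84)**2 = 78**2 = 6084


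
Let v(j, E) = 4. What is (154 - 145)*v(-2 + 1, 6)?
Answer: 36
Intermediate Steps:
(154 - 145)*v(-2 + 1, 6) = (154 - 145)*4 = 9*4 = 36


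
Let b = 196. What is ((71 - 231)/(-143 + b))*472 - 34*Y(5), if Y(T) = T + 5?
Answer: -93540/53 ≈ -1764.9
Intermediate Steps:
Y(T) = 5 + T
((71 - 231)/(-143 + b))*472 - 34*Y(5) = ((71 - 231)/(-143 + 196))*472 - 34*(5 + 5) = -160/53*472 - 34*10 = -160*1/53*472 - 340 = -160/53*472 - 340 = -75520/53 - 340 = -93540/53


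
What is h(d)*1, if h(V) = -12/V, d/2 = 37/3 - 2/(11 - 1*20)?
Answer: -54/113 ≈ -0.47788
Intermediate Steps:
d = 226/9 (d = 2*(37/3 - 2/(11 - 1*20)) = 2*(37*(1/3) - 2/(11 - 20)) = 2*(37/3 - 2/(-9)) = 2*(37/3 - 2*(-1/9)) = 2*(37/3 + 2/9) = 2*(113/9) = 226/9 ≈ 25.111)
h(d)*1 = -12/226/9*1 = -12*9/226*1 = -54/113*1 = -54/113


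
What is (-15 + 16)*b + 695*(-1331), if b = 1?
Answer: -925044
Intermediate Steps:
(-15 + 16)*b + 695*(-1331) = (-15 + 16)*1 + 695*(-1331) = 1*1 - 925045 = 1 - 925045 = -925044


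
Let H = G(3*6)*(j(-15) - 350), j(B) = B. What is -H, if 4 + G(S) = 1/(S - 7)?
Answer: -15695/11 ≈ -1426.8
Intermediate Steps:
G(S) = -4 + 1/(-7 + S) (G(S) = -4 + 1/(S - 7) = -4 + 1/(-7 + S))
H = 15695/11 (H = ((29 - 12*6)/(-7 + 3*6))*(-15 - 350) = ((29 - 4*18)/(-7 + 18))*(-365) = ((29 - 72)/11)*(-365) = ((1/11)*(-43))*(-365) = -43/11*(-365) = 15695/11 ≈ 1426.8)
-H = -1*15695/11 = -15695/11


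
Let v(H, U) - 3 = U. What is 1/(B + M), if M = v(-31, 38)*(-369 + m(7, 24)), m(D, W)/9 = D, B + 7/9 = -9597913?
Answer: -9/86494138 ≈ -1.0405e-7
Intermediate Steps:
B = -86381224/9 (B = -7/9 - 9597913 = -86381224/9 ≈ -9.5979e+6)
m(D, W) = 9*D
v(H, U) = 3 + U
M = -12546 (M = (3 + 38)*(-369 + 9*7) = 41*(-369 + 63) = 41*(-306) = -12546)
1/(B + M) = 1/(-86381224/9 - 12546) = 1/(-86494138/9) = -9/86494138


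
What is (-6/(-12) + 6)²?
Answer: 169/4 ≈ 42.250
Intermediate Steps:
(-6/(-12) + 6)² = (-6*(-1/12) + 6)² = (½ + 6)² = (13/2)² = 169/4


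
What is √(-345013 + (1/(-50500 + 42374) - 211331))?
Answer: I*√36736438029470/8126 ≈ 745.88*I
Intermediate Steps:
√(-345013 + (1/(-50500 + 42374) - 211331)) = √(-345013 + (1/(-8126) - 211331)) = √(-345013 + (-1/8126 - 211331)) = √(-345013 - 1717275707/8126) = √(-4520851345/8126) = I*√36736438029470/8126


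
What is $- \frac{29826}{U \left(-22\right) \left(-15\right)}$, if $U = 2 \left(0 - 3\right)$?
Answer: $\frac{1657}{110} \approx 15.064$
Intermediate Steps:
$U = -6$ ($U = 2 \left(-3\right) = -6$)
$- \frac{29826}{U \left(-22\right) \left(-15\right)} = - \frac{29826}{\left(-6\right) \left(-22\right) \left(-15\right)} = - \frac{29826}{132 \left(-15\right)} = - \frac{29826}{-1980} = \left(-29826\right) \left(- \frac{1}{1980}\right) = \frac{1657}{110}$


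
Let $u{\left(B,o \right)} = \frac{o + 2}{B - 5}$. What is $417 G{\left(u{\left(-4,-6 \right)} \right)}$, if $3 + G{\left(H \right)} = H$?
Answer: $- \frac{3197}{3} \approx -1065.7$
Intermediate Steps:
$u{\left(B,o \right)} = \frac{2 + o}{-5 + B}$
$G{\left(H \right)} = -3 + H$
$417 G{\left(u{\left(-4,-6 \right)} \right)} = 417 \left(-3 + \frac{2 - 6}{-5 - 4}\right) = 417 \left(-3 + \frac{1}{-9} \left(-4\right)\right) = 417 \left(-3 - - \frac{4}{9}\right) = 417 \left(-3 + \frac{4}{9}\right) = 417 \left(- \frac{23}{9}\right) = - \frac{3197}{3}$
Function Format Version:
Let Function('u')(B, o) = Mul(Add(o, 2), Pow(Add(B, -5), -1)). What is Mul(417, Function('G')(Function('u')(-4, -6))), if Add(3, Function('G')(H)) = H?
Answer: Rational(-3197, 3) ≈ -1065.7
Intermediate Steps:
Function('u')(B, o) = Mul(Pow(Add(-5, B), -1), Add(2, o)) (Function('u')(B, o) = Mul(Add(2, o), Pow(Add(-5, B), -1)) = Mul(Pow(Add(-5, B), -1), Add(2, o)))
Function('G')(H) = Add(-3, H)
Mul(417, Function('G')(Function('u')(-4, -6))) = Mul(417, Add(-3, Mul(Pow(Add(-5, -4), -1), Add(2, -6)))) = Mul(417, Add(-3, Mul(Pow(-9, -1), -4))) = Mul(417, Add(-3, Mul(Rational(-1, 9), -4))) = Mul(417, Add(-3, Rational(4, 9))) = Mul(417, Rational(-23, 9)) = Rational(-3197, 3)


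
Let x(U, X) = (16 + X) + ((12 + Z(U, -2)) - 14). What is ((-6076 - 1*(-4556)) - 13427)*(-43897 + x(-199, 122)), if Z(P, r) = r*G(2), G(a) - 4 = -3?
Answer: 654125561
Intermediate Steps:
G(a) = 1 (G(a) = 4 - 3 = 1)
Z(P, r) = r (Z(P, r) = r*1 = r)
x(U, X) = 12 + X (x(U, X) = (16 + X) + ((12 - 2) - 14) = (16 + X) + (10 - 14) = (16 + X) - 4 = 12 + X)
((-6076 - 1*(-4556)) - 13427)*(-43897 + x(-199, 122)) = ((-6076 - 1*(-4556)) - 13427)*(-43897 + (12 + 122)) = ((-6076 + 4556) - 13427)*(-43897 + 134) = (-1520 - 13427)*(-43763) = -14947*(-43763) = 654125561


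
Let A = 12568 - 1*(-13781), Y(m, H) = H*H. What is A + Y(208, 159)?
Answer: 51630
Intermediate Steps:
Y(m, H) = H²
A = 26349 (A = 12568 + 13781 = 26349)
A + Y(208, 159) = 26349 + 159² = 26349 + 25281 = 51630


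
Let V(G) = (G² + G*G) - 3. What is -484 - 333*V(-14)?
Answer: -130021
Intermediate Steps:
V(G) = -3 + 2*G² (V(G) = (G² + G²) - 3 = 2*G² - 3 = -3 + 2*G²)
-484 - 333*V(-14) = -484 - 333*(-3 + 2*(-14)²) = -484 - 333*(-3 + 2*196) = -484 - 333*(-3 + 392) = -484 - 333*389 = -484 - 129537 = -130021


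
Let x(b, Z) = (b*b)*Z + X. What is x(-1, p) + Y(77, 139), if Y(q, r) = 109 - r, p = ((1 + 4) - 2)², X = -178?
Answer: -199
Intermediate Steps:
p = 9 (p = (5 - 2)² = 3² = 9)
x(b, Z) = -178 + Z*b² (x(b, Z) = (b*b)*Z - 178 = b²*Z - 178 = Z*b² - 178 = -178 + Z*b²)
x(-1, p) + Y(77, 139) = (-178 + 9*(-1)²) + (109 - 1*139) = (-178 + 9*1) + (109 - 139) = (-178 + 9) - 30 = -169 - 30 = -199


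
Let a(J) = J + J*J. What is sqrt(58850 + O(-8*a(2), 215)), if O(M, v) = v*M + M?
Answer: sqrt(48482) ≈ 220.19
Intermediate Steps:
a(J) = J + J**2
O(M, v) = M + M*v (O(M, v) = M*v + M = M + M*v)
sqrt(58850 + O(-8*a(2), 215)) = sqrt(58850 + (-16*(1 + 2))*(1 + 215)) = sqrt(58850 - 16*3*216) = sqrt(58850 - 8*6*216) = sqrt(58850 - 48*216) = sqrt(58850 - 10368) = sqrt(48482)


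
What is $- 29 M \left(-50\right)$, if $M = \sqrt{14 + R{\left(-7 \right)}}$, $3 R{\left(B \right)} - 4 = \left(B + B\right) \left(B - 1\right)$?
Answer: $\frac{1450 \sqrt{474}}{3} \approx 10523.0$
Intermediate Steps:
$R{\left(B \right)} = \frac{4}{3} + \frac{2 B \left(-1 + B\right)}{3}$ ($R{\left(B \right)} = \frac{4}{3} + \frac{\left(B + B\right) \left(B - 1\right)}{3} = \frac{4}{3} + \frac{2 B \left(-1 + B\right)}{3}$)
$M = \frac{\sqrt{474}}{3}$ ($M = \sqrt{14 + \left(\frac{4}{3} - - \frac{14}{3} + \frac{2 \left(-7\right)^{2}}{3}\right)} = \sqrt{14 + \left(\frac{4}{3} + \frac{14}{3} + \frac{2}{3} \cdot 49\right)} = \sqrt{14 + \left(\frac{4}{3} + \frac{14}{3} + \frac{98}{3}\right)} = \sqrt{14 + \frac{116}{3}} = \sqrt{\frac{158}{3}} = \frac{\sqrt{474}}{3} \approx 7.2572$)
$- 29 M \left(-50\right) = - 29 \frac{\sqrt{474}}{3} \left(-50\right) = - \frac{29 \sqrt{474}}{3} \left(-50\right) = \frac{1450 \sqrt{474}}{3}$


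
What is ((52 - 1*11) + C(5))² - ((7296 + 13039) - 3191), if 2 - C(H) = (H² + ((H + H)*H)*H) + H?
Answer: 39025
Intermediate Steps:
C(H) = 2 - H - H² - 2*H³ (C(H) = 2 - ((H² + ((H + H)*H)*H) + H) = 2 - ((H² + ((2*H)*H)*H) + H) = 2 - ((H² + (2*H²)*H) + H) = 2 - ((H² + 2*H³) + H) = 2 - (H + H² + 2*H³) = 2 + (-H - H² - 2*H³) = 2 - H - H² - 2*H³)
((52 - 1*11) + C(5))² - ((7296 + 13039) - 3191) = ((52 - 1*11) + (2 - 1*5 - 1*5² - 2*5³))² - ((7296 + 13039) - 3191) = ((52 - 11) + (2 - 5 - 1*25 - 2*125))² - (20335 - 3191) = (41 + (2 - 5 - 25 - 250))² - 1*17144 = (41 - 278)² - 17144 = (-237)² - 17144 = 56169 - 17144 = 39025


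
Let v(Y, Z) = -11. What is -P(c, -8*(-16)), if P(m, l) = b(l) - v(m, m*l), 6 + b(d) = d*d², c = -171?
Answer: -2097157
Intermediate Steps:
b(d) = -6 + d³ (b(d) = -6 + d*d² = -6 + d³)
P(m, l) = 5 + l³ (P(m, l) = (-6 + l³) - 1*(-11) = (-6 + l³) + 11 = 5 + l³)
-P(c, -8*(-16)) = -(5 + (-8*(-16))³) = -(5 + 128³) = -(5 + 2097152) = -1*2097157 = -2097157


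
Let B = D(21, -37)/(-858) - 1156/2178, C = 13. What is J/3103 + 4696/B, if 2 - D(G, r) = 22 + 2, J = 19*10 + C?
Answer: -7113446047/765157 ≈ -9296.7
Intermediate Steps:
J = 203 (J = 19*10 + 13 = 190 + 13 = 203)
D(G, r) = -22 (D(G, r) = 2 - (22 + 2) = 2 - 1*24 = 2 - 24 = -22)
B = -7151/14157 (B = -22/(-858) - 1156/2178 = -22*(-1/858) - 1156*1/2178 = 1/39 - 578/1089 = -7151/14157 ≈ -0.50512)
J/3103 + 4696/B = 203/3103 + 4696/(-7151/14157) = 203*(1/3103) + 4696*(-14157/7151) = 7/107 - 66481272/7151 = -7113446047/765157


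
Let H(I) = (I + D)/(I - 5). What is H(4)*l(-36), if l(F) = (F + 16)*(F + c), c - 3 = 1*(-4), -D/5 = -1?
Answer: -6660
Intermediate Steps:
D = 5 (D = -5*(-1) = 5)
c = -1 (c = 3 + 1*(-4) = 3 - 4 = -1)
H(I) = (5 + I)/(-5 + I) (H(I) = (I + 5)/(I - 5) = (5 + I)/(-5 + I))
l(F) = (-1 + F)*(16 + F) (l(F) = (F + 16)*(F - 1) = (16 + F)*(-1 + F) = (-1 + F)*(16 + F))
H(4)*l(-36) = ((5 + 4)/(-5 + 4))*(-16 + (-36)**2 + 15*(-36)) = (9/(-1))*(-16 + 1296 - 540) = -1*9*740 = -9*740 = -6660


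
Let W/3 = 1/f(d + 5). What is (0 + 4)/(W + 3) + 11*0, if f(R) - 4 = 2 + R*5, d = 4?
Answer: 17/13 ≈ 1.3077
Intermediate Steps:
f(R) = 6 + 5*R (f(R) = 4 + (2 + R*5) = 4 + (2 + 5*R) = 6 + 5*R)
W = 1/17 (W = 3/(6 + 5*(4 + 5)) = 3/(6 + 5*9) = 3/(6 + 45) = 3/51 = 3*(1/51) = 1/17 ≈ 0.058824)
(0 + 4)/(W + 3) + 11*0 = (0 + 4)/(1/17 + 3) + 11*0 = 4/(52/17) + 0 = 4*(17/52) + 0 = 17/13 + 0 = 17/13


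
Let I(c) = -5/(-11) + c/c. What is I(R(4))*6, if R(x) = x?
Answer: 96/11 ≈ 8.7273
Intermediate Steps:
I(c) = 16/11 (I(c) = -5*(-1/11) + 1 = 5/11 + 1 = 16/11)
I(R(4))*6 = (16/11)*6 = 96/11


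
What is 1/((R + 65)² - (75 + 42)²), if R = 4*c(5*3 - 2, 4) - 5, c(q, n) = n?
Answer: -1/7913 ≈ -0.00012637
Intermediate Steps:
R = 11 (R = 4*4 - 5 = 16 - 5 = 11)
1/((R + 65)² - (75 + 42)²) = 1/((11 + 65)² - (75 + 42)²) = 1/(76² - 1*117²) = 1/(5776 - 1*13689) = 1/(5776 - 13689) = 1/(-7913) = -1/7913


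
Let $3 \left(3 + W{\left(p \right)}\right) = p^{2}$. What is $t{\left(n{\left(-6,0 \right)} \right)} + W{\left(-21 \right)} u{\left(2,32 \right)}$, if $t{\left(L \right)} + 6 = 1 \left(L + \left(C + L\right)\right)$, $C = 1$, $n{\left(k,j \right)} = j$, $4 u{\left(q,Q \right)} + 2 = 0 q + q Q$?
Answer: $2227$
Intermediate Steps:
$u{\left(q,Q \right)} = - \frac{1}{2} + \frac{Q q}{4}$ ($u{\left(q,Q \right)} = - \frac{1}{2} + \frac{0 q + q Q}{4} = - \frac{1}{2} + \frac{0 + Q q}{4} = - \frac{1}{2} + \frac{Q q}{4}$)
$W{\left(p \right)} = -3 + \frac{p^{2}}{3}$
$t{\left(L \right)} = -5 + 2 L$ ($t{\left(L \right)} = -6 + 1 \left(L + \left(1 + L\right)\right) = -6 + 1 \left(1 + 2 L\right) = -6 + \left(1 + 2 L\right) = -5 + 2 L$)
$t{\left(n{\left(-6,0 \right)} \right)} + W{\left(-21 \right)} u{\left(2,32 \right)} = \left(-5 + 2 \cdot 0\right) + \left(-3 + \frac{\left(-21\right)^{2}}{3}\right) \left(- \frac{1}{2} + \frac{1}{4} \cdot 32 \cdot 2\right) = \left(-5 + 0\right) + \left(-3 + \frac{1}{3} \cdot 441\right) \left(- \frac{1}{2} + 16\right) = -5 + \left(-3 + 147\right) \frac{31}{2} = -5 + 144 \cdot \frac{31}{2} = -5 + 2232 = 2227$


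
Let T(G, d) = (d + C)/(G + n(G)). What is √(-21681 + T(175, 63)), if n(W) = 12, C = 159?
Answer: 5*I*√30324855/187 ≈ 147.24*I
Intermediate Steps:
T(G, d) = (159 + d)/(12 + G) (T(G, d) = (d + 159)/(G + 12) = (159 + d)/(12 + G))
√(-21681 + T(175, 63)) = √(-21681 + (159 + 63)/(12 + 175)) = √(-21681 + 222/187) = √(-4054125/187) = 5*I*√30324855/187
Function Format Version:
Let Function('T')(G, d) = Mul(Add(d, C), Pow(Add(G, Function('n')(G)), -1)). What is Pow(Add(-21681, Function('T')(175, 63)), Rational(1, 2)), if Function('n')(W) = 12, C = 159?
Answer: Mul(Rational(5, 187), I, Pow(30324855, Rational(1, 2))) ≈ Mul(147.24, I)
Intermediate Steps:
Function('T')(G, d) = Mul(Pow(Add(12, G), -1), Add(159, d)) (Function('T')(G, d) = Mul(Add(d, 159), Pow(Add(G, 12), -1)) = Mul(Add(159, d), Pow(Add(12, G), -1)) = Mul(Pow(Add(12, G), -1), Add(159, d)))
Pow(Add(-21681, Function('T')(175, 63)), Rational(1, 2)) = Pow(Add(-21681, Mul(Pow(Add(12, 175), -1), Add(159, 63))), Rational(1, 2)) = Pow(Add(-21681, Mul(Pow(187, -1), 222)), Rational(1, 2)) = Pow(Add(-21681, Mul(Rational(1, 187), 222)), Rational(1, 2)) = Pow(Add(-21681, Rational(222, 187)), Rational(1, 2)) = Pow(Rational(-4054125, 187), Rational(1, 2)) = Mul(Rational(5, 187), I, Pow(30324855, Rational(1, 2)))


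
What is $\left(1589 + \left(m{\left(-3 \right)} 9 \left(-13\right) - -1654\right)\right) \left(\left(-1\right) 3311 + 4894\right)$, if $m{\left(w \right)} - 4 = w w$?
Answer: $2725926$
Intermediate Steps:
$m{\left(w \right)} = 4 + w^{2}$ ($m{\left(w \right)} = 4 + w w = 4 + w^{2}$)
$\left(1589 + \left(m{\left(-3 \right)} 9 \left(-13\right) - -1654\right)\right) \left(\left(-1\right) 3311 + 4894\right) = \left(1589 + \left(\left(4 + \left(-3\right)^{2}\right) 9 \left(-13\right) - -1654\right)\right) \left(\left(-1\right) 3311 + 4894\right) = \left(1589 + \left(\left(4 + 9\right) 9 \left(-13\right) + 1654\right)\right) \left(-3311 + 4894\right) = \left(1589 + \left(13 \cdot 9 \left(-13\right) + 1654\right)\right) 1583 = \left(1589 + \left(117 \left(-13\right) + 1654\right)\right) 1583 = \left(1589 + \left(-1521 + 1654\right)\right) 1583 = \left(1589 + 133\right) 1583 = 1722 \cdot 1583 = 2725926$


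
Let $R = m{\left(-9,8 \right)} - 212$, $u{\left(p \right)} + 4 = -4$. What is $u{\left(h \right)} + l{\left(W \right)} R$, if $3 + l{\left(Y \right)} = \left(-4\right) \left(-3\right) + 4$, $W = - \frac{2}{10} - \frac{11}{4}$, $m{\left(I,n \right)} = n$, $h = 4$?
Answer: $-2660$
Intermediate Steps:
$W = - \frac{59}{20}$ ($W = \left(-2\right) \frac{1}{10} - \frac{11}{4} = - \frac{1}{5} - \frac{11}{4} = - \frac{59}{20} \approx -2.95$)
$u{\left(p \right)} = -8$ ($u{\left(p \right)} = -4 - 4 = -8$)
$l{\left(Y \right)} = 13$ ($l{\left(Y \right)} = -3 + \left(\left(-4\right) \left(-3\right) + 4\right) = -3 + \left(12 + 4\right) = -3 + 16 = 13$)
$R = -204$ ($R = 8 - 212 = -204$)
$u{\left(h \right)} + l{\left(W \right)} R = -8 + 13 \left(-204\right) = -8 - 2652 = -2660$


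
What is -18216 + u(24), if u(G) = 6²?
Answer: -18180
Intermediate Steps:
u(G) = 36
-18216 + u(24) = -18216 + 36 = -18180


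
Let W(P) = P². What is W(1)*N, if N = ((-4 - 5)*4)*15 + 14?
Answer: -526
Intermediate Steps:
N = -526 (N = -9*4*15 + 14 = -36*15 + 14 = -540 + 14 = -526)
W(1)*N = 1²*(-526) = 1*(-526) = -526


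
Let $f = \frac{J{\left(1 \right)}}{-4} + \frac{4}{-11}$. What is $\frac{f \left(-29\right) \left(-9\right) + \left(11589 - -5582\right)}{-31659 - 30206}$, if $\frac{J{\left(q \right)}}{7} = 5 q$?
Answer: $- \frac{650863}{2722060} \approx -0.23911$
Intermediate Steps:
$J{\left(q \right)} = 35 q$ ($J{\left(q \right)} = 7 \cdot 5 q = 35 q$)
$f = - \frac{401}{44}$ ($f = \frac{35 \cdot 1}{-4} + \frac{4}{-11} = 35 \left(- \frac{1}{4}\right) + 4 \left(- \frac{1}{11}\right) = - \frac{35}{4} - \frac{4}{11} = - \frac{401}{44} \approx -9.1136$)
$\frac{f \left(-29\right) \left(-9\right) + \left(11589 - -5582\right)}{-31659 - 30206} = \frac{\left(- \frac{401}{44}\right) \left(-29\right) \left(-9\right) + \left(11589 - -5582\right)}{-31659 - 30206} = \frac{\frac{11629}{44} \left(-9\right) + \left(11589 + 5582\right)}{-61865} = \left(- \frac{104661}{44} + 17171\right) \left(- \frac{1}{61865}\right) = \frac{650863}{44} \left(- \frac{1}{61865}\right) = - \frac{650863}{2722060}$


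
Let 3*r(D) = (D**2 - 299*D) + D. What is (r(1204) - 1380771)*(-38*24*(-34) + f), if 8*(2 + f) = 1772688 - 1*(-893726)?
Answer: -1482241455653/4 ≈ -3.7056e+11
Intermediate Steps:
r(D) = -298*D/3 + D**2/3 (r(D) = ((D**2 - 299*D) + D)/3 = (D**2 - 298*D)/3 = -298*D/3 + D**2/3)
f = 1333199/4 (f = -2 + (1772688 - 1*(-893726))/8 = -2 + (1772688 + 893726)/8 = -2 + (1/8)*2666414 = -2 + 1333207/4 = 1333199/4 ≈ 3.3330e+5)
(r(1204) - 1380771)*(-38*24*(-34) + f) = ((1/3)*1204*(-298 + 1204) - 1380771)*(-38*24*(-34) + 1333199/4) = ((1/3)*1204*906 - 1380771)*(-912*(-34) + 1333199/4) = (363608 - 1380771)*(31008 + 1333199/4) = -1017163*1457231/4 = -1482241455653/4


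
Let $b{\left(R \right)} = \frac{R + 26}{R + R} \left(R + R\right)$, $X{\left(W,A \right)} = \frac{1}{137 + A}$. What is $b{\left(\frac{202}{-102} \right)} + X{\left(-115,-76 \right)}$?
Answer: $\frac{74776}{3111} \approx 24.036$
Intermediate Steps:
$b{\left(R \right)} = 26 + R$ ($b{\left(R \right)} = \frac{26 + R}{2 R} 2 R = 26 + R$)
$b{\left(\frac{202}{-102} \right)} + X{\left(-115,-76 \right)} = \left(26 + \frac{202}{-102}\right) + \frac{1}{137 - 76} = \left(26 + 202 \left(- \frac{1}{102}\right)\right) + \frac{1}{61} = \left(26 - \frac{101}{51}\right) + \frac{1}{61} = \frac{1225}{51} + \frac{1}{61} = \frac{74776}{3111}$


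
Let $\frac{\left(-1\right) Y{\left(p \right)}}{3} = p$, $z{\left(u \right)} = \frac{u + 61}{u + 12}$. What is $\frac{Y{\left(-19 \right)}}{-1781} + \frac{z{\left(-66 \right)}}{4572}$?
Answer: $- \frac{14063711}{439707528} \approx -0.031984$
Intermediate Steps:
$z{\left(u \right)} = \frac{61 + u}{12 + u}$
$Y{\left(p \right)} = - 3 p$
$\frac{Y{\left(-19 \right)}}{-1781} + \frac{z{\left(-66 \right)}}{4572} = \frac{\left(-3\right) \left(-19\right)}{-1781} + \frac{\frac{1}{12 - 66} \left(61 - 66\right)}{4572} = 57 \left(- \frac{1}{1781}\right) + \frac{1}{-54} \left(-5\right) \frac{1}{4572} = - \frac{57}{1781} + \left(- \frac{1}{54}\right) \left(-5\right) \frac{1}{4572} = - \frac{57}{1781} + \frac{5}{54} \cdot \frac{1}{4572} = - \frac{57}{1781} + \frac{5}{246888} = - \frac{14063711}{439707528}$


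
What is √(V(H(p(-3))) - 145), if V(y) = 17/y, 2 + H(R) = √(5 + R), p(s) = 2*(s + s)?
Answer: √((307 - 145*I*√7)/(-2 + I*√7)) ≈ 0.168 - 12.17*I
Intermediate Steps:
p(s) = 4*s (p(s) = 2*(2*s) = 4*s)
H(R) = -2 + √(5 + R)
√(V(H(p(-3))) - 145) = √(17/(-2 + √(5 + 4*(-3))) - 145) = √(17/(-2 + √(5 - 12)) - 145) = √(17/(-2 + √(-7)) - 145) = √(17/(-2 + I*√7) - 145) = √(-145 + 17/(-2 + I*√7))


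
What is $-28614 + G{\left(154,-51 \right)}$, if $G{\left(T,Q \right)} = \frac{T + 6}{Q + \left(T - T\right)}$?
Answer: $- \frac{1459474}{51} \approx -28617.0$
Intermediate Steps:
$G{\left(T,Q \right)} = \frac{6 + T}{Q}$ ($G{\left(T,Q \right)} = \frac{6 + T}{Q + 0} = \frac{6 + T}{Q}$)
$-28614 + G{\left(154,-51 \right)} = -28614 + \frac{6 + 154}{-51} = -28614 - \frac{160}{51} = - \frac{1459474}{51}$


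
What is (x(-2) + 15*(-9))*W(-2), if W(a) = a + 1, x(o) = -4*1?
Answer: 139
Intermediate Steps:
x(o) = -4
W(a) = 1 + a
(x(-2) + 15*(-9))*W(-2) = (-4 + 15*(-9))*(1 - 2) = (-4 - 135)*(-1) = -139*(-1) = 139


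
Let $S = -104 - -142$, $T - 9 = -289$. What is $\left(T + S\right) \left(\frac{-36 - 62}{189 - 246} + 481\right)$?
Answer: $- \frac{6658630}{57} \approx -1.1682 \cdot 10^{5}$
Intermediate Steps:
$T = -280$ ($T = 9 - 289 = -280$)
$S = 38$ ($S = -104 + 142 = 38$)
$\left(T + S\right) \left(\frac{-36 - 62}{189 - 246} + 481\right) = \left(-280 + 38\right) \left(\frac{-36 - 62}{189 - 246} + 481\right) = - 242 \left(- \frac{98}{-57} + 481\right) = - 242 \left(\left(-98\right) \left(- \frac{1}{57}\right) + 481\right) = - 242 \left(\frac{98}{57} + 481\right) = \left(-242\right) \frac{27515}{57} = - \frac{6658630}{57}$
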